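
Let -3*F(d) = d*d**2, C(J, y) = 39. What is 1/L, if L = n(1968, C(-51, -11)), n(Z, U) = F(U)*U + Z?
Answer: -1/769179 ≈ -1.3001e-6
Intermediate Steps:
F(d) = -d**3/3 (F(d) = -d*d**2/3 = -d**3/3)
n(Z, U) = Z - U**4/3 (n(Z, U) = (-U**3/3)*U + Z = -U**4/3 + Z = Z - U**4/3)
L = -769179 (L = 1968 - 1/3*39**4 = 1968 - 1/3*2313441 = 1968 - 771147 = -769179)
1/L = 1/(-769179) = -1/769179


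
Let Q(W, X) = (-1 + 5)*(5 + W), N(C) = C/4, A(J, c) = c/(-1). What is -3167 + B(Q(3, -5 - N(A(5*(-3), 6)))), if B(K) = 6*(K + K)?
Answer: -2783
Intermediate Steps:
A(J, c) = -c (A(J, c) = c*(-1) = -c)
N(C) = C/4 (N(C) = C*(¼) = C/4)
Q(W, X) = 20 + 4*W (Q(W, X) = 4*(5 + W) = 20 + 4*W)
B(K) = 12*K (B(K) = 6*(2*K) = 12*K)
-3167 + B(Q(3, -5 - N(A(5*(-3), 6)))) = -3167 + 12*(20 + 4*3) = -3167 + 12*(20 + 12) = -3167 + 12*32 = -3167 + 384 = -2783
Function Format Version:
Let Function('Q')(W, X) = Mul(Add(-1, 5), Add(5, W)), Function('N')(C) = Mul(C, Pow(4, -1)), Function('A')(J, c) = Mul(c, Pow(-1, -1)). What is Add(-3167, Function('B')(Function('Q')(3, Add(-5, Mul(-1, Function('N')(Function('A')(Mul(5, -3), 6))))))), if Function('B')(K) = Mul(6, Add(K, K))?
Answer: -2783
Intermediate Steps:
Function('A')(J, c) = Mul(-1, c) (Function('A')(J, c) = Mul(c, -1) = Mul(-1, c))
Function('N')(C) = Mul(Rational(1, 4), C) (Function('N')(C) = Mul(C, Rational(1, 4)) = Mul(Rational(1, 4), C))
Function('Q')(W, X) = Add(20, Mul(4, W)) (Function('Q')(W, X) = Mul(4, Add(5, W)) = Add(20, Mul(4, W)))
Function('B')(K) = Mul(12, K) (Function('B')(K) = Mul(6, Mul(2, K)) = Mul(12, K))
Add(-3167, Function('B')(Function('Q')(3, Add(-5, Mul(-1, Function('N')(Function('A')(Mul(5, -3), 6))))))) = Add(-3167, Mul(12, Add(20, Mul(4, 3)))) = Add(-3167, Mul(12, Add(20, 12))) = Add(-3167, Mul(12, 32)) = Add(-3167, 384) = -2783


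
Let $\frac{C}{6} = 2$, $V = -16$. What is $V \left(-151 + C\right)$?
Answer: $2224$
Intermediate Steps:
$C = 12$ ($C = 6 \cdot 2 = 12$)
$V \left(-151 + C\right) = - 16 \left(-151 + 12\right) = \left(-16\right) \left(-139\right) = 2224$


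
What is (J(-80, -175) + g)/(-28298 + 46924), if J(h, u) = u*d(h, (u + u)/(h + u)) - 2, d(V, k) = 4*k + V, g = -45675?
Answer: -1664527/949926 ≈ -1.7523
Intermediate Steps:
d(V, k) = V + 4*k
J(h, u) = -2 + u*(h + 8*u/(h + u)) (J(h, u) = u*(h + 4*((u + u)/(h + u))) - 2 = u*(h + 4*((2*u)/(h + u))) - 2 = u*(h + 4*(2*u/(h + u))) - 2 = u*(h + 8*u/(h + u)) - 2 = -2 + u*(h + 8*u/(h + u)))
(J(-80, -175) + g)/(-28298 + 46924) = ((-2*(-80) - 2*(-175) - 175*(8*(-175) - 80*(-80 - 175)))/(-80 - 175) - 45675)/(-28298 + 46924) = ((160 + 350 - 175*(-1400 - 80*(-255)))/(-255) - 45675)/18626 = (-(160 + 350 - 175*(-1400 + 20400))/255 - 45675)*(1/18626) = (-(160 + 350 - 175*19000)/255 - 45675)*(1/18626) = (-(160 + 350 - 3325000)/255 - 45675)*(1/18626) = (-1/255*(-3324490) - 45675)*(1/18626) = (664898/51 - 45675)*(1/18626) = -1664527/51*1/18626 = -1664527/949926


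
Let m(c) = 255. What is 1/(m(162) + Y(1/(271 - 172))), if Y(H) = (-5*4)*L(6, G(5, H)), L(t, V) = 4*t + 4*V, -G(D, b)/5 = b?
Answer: -99/21875 ≈ -0.0045257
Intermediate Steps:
G(D, b) = -5*b
L(t, V) = 4*V + 4*t
Y(H) = -480 + 400*H (Y(H) = (-5*4)*(4*(-5*H) + 4*6) = -20*(-20*H + 24) = -20*(24 - 20*H) = -480 + 400*H)
1/(m(162) + Y(1/(271 - 172))) = 1/(255 + (-480 + 400/(271 - 172))) = 1/(255 + (-480 + 400/99)) = 1/(255 - 47120/99) = 1/(-21875/99) = -99/21875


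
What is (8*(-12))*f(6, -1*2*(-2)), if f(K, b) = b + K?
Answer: -960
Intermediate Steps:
f(K, b) = K + b
(8*(-12))*f(6, -1*2*(-2)) = (8*(-12))*(6 - 1*2*(-2)) = -96*(6 - 2*(-2)) = -96*(6 + 4) = -96*10 = -960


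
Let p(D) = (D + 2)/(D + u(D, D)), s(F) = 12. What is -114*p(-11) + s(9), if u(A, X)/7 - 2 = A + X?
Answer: 786/151 ≈ 5.2053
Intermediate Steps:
u(A, X) = 14 + 7*A + 7*X (u(A, X) = 14 + 7*(A + X) = 14 + (7*A + 7*X) = 14 + 7*A + 7*X)
p(D) = (2 + D)/(14 + 15*D) (p(D) = (D + 2)/(D + (14 + 7*D + 7*D)) = (2 + D)/(D + (14 + 14*D)) = (2 + D)/(14 + 15*D))
-114*p(-11) + s(9) = -114*(2 - 11)/(14 + 15*(-11)) + 12 = -114*(-9)/(14 - 165) + 12 = -114*(-9)/(-151) + 12 = -(-114)*(-9)/151 + 12 = -114*9/151 + 12 = -1026/151 + 12 = 786/151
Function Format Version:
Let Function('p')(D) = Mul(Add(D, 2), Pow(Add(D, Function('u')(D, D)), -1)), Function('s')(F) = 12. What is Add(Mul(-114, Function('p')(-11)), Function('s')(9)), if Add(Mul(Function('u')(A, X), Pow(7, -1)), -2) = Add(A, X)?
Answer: Rational(786, 151) ≈ 5.2053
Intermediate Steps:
Function('u')(A, X) = Add(14, Mul(7, A), Mul(7, X)) (Function('u')(A, X) = Add(14, Mul(7, Add(A, X))) = Add(14, Add(Mul(7, A), Mul(7, X))) = Add(14, Mul(7, A), Mul(7, X)))
Function('p')(D) = Mul(Pow(Add(14, Mul(15, D)), -1), Add(2, D)) (Function('p')(D) = Mul(Add(D, 2), Pow(Add(D, Add(14, Mul(7, D), Mul(7, D))), -1)) = Mul(Add(2, D), Pow(Add(D, Add(14, Mul(14, D))), -1)) = Mul(Add(2, D), Pow(Add(14, Mul(15, D)), -1)) = Mul(Pow(Add(14, Mul(15, D)), -1), Add(2, D)))
Add(Mul(-114, Function('p')(-11)), Function('s')(9)) = Add(Mul(-114, Mul(Pow(Add(14, Mul(15, -11)), -1), Add(2, -11))), 12) = Add(Mul(-114, Mul(Pow(Add(14, -165), -1), -9)), 12) = Add(Mul(-114, Mul(Pow(-151, -1), -9)), 12) = Add(Mul(-114, Mul(Rational(-1, 151), -9)), 12) = Add(Mul(-114, Rational(9, 151)), 12) = Add(Rational(-1026, 151), 12) = Rational(786, 151)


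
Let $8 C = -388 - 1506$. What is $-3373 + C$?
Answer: $- \frac{14439}{4} \approx -3609.8$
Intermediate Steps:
$C = - \frac{947}{4}$ ($C = \frac{-388 - 1506}{8} = \frac{1}{8} \left(-1894\right) = - \frac{947}{4} \approx -236.75$)
$-3373 + C = -3373 - \frac{947}{4} = - \frac{14439}{4}$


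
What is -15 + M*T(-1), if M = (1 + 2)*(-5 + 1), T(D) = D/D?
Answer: -27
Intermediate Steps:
T(D) = 1
M = -12 (M = 3*(-4) = -12)
-15 + M*T(-1) = -15 - 12*1 = -15 - 12 = -27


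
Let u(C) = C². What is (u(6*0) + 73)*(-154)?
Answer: -11242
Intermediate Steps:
(u(6*0) + 73)*(-154) = ((6*0)² + 73)*(-154) = (0² + 73)*(-154) = (0 + 73)*(-154) = 73*(-154) = -11242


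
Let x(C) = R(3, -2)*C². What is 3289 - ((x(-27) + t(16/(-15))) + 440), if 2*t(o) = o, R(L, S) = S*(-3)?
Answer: -22867/15 ≈ -1524.5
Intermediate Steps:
R(L, S) = -3*S
t(o) = o/2
x(C) = 6*C² (x(C) = (-3*(-2))*C² = 6*C²)
3289 - ((x(-27) + t(16/(-15))) + 440) = 3289 - ((6*(-27)² + (16/(-15))/2) + 440) = 3289 - ((6*729 + (16*(-1/15))/2) + 440) = 3289 - ((4374 + (½)*(-16/15)) + 440) = 3289 - ((4374 - 8/15) + 440) = 3289 - (65602/15 + 440) = 3289 - 1*72202/15 = 3289 - 72202/15 = -22867/15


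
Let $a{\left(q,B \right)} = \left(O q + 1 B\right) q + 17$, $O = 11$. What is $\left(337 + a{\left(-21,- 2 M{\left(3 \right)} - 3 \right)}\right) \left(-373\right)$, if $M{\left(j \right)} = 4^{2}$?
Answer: $-2215620$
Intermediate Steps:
$M{\left(j \right)} = 16$
$a{\left(q,B \right)} = 17 + q \left(B + 11 q\right)$ ($a{\left(q,B \right)} = \left(11 q + 1 B\right) q + 17 = \left(11 q + B\right) q + 17 = \left(B + 11 q\right) q + 17 = q \left(B + 11 q\right) + 17 = 17 + q \left(B + 11 q\right)$)
$\left(337 + a{\left(-21,- 2 M{\left(3 \right)} - 3 \right)}\right) \left(-373\right) = \left(337 + \left(17 + 11 \left(-21\right)^{2} + \left(\left(-2\right) 16 - 3\right) \left(-21\right)\right)\right) \left(-373\right) = \left(337 + \left(17 + 11 \cdot 441 + \left(-32 - 3\right) \left(-21\right)\right)\right) \left(-373\right) = \left(337 + \left(17 + 4851 - -735\right)\right) \left(-373\right) = \left(337 + \left(17 + 4851 + 735\right)\right) \left(-373\right) = \left(337 + 5603\right) \left(-373\right) = 5940 \left(-373\right) = -2215620$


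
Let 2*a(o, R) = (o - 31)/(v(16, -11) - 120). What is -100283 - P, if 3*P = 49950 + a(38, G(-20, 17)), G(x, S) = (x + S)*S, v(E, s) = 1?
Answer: -11927165/102 ≈ -1.1693e+5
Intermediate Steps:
G(x, S) = S*(S + x) (G(x, S) = (S + x)*S = S*(S + x))
a(o, R) = 31/238 - o/238 (a(o, R) = ((o - 31)/(1 - 120))/2 = ((-31 + o)/(-119))/2 = ((-31 + o)*(-1/119))/2 = (31/119 - o/119)/2 = 31/238 - o/238)
P = 1698299/102 (P = (49950 + (31/238 - 1/238*38))/3 = (49950 + (31/238 - 19/119))/3 = (49950 - 1/34)/3 = (1/3)*(1698299/34) = 1698299/102 ≈ 16650.)
-100283 - P = -100283 - 1*1698299/102 = -100283 - 1698299/102 = -11927165/102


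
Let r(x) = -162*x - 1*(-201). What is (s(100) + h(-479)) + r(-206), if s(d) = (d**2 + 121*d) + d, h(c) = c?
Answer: 55294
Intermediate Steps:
r(x) = 201 - 162*x (r(x) = -162*x + 201 = 201 - 162*x)
s(d) = d**2 + 122*d
(s(100) + h(-479)) + r(-206) = (100*(122 + 100) - 479) + (201 - 162*(-206)) = (100*222 - 479) + (201 + 33372) = (22200 - 479) + 33573 = 21721 + 33573 = 55294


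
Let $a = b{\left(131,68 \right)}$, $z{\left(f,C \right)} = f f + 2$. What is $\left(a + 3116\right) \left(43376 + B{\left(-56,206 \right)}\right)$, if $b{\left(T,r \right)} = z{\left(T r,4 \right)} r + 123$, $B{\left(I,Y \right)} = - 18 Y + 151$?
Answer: $214862166342213$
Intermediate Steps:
$z{\left(f,C \right)} = 2 + f^{2}$ ($z{\left(f,C \right)} = f^{2} + 2 = 2 + f^{2}$)
$B{\left(I,Y \right)} = 151 - 18 Y$
$b{\left(T,r \right)} = 123 + r \left(2 + T^{2} r^{2}\right)$ ($b{\left(T,r \right)} = \left(2 + \left(T r\right)^{2}\right) r + 123 = \left(2 + T^{2} r^{2}\right) r + 123 = r \left(2 + T^{2} r^{2}\right) + 123 = 123 + r \left(2 + T^{2} r^{2}\right)$)
$a = 5395967811$ ($a = 123 + 68 \left(2 + 131^{2} \cdot 68^{2}\right) = 123 + 68 \left(2 + 17161 \cdot 4624\right) = 123 + 68 \left(2 + 79352464\right) = 123 + 68 \cdot 79352466 = 123 + 5395967688 = 5395967811$)
$\left(a + 3116\right) \left(43376 + B{\left(-56,206 \right)}\right) = \left(5395967811 + 3116\right) \left(43376 + \left(151 - 3708\right)\right) = 5395970927 \left(43376 + \left(151 - 3708\right)\right) = 5395970927 \left(43376 - 3557\right) = 5395970927 \cdot 39819 = 214862166342213$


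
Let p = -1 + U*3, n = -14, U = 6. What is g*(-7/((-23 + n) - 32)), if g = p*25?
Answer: 2975/69 ≈ 43.116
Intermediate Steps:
p = 17 (p = -1 + 6*3 = -1 + 18 = 17)
g = 425 (g = 17*25 = 425)
g*(-7/((-23 + n) - 32)) = 425*(-7/((-23 - 14) - 32)) = 425*(-7/(-37 - 32)) = 425*(-7/(-69)) = 425*(-7*(-1/69)) = 425*(7/69) = 2975/69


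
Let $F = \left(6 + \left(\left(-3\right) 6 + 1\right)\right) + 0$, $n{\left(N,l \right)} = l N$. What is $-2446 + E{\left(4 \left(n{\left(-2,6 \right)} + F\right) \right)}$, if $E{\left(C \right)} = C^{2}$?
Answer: $6018$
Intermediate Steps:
$n{\left(N,l \right)} = N l$
$F = -11$ ($F = \left(6 + \left(-18 + 1\right)\right) + 0 = \left(6 - 17\right) + 0 = -11 + 0 = -11$)
$-2446 + E{\left(4 \left(n{\left(-2,6 \right)} + F\right) \right)} = -2446 + \left(4 \left(\left(-2\right) 6 - 11\right)\right)^{2} = -2446 + \left(4 \left(-12 - 11\right)\right)^{2} = -2446 + \left(4 \left(-23\right)\right)^{2} = -2446 + \left(-92\right)^{2} = -2446 + 8464 = 6018$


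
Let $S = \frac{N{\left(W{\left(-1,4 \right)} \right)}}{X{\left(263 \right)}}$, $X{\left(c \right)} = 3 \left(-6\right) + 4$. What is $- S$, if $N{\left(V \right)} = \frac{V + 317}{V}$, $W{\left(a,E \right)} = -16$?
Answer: $- \frac{43}{32} \approx -1.3438$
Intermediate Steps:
$N{\left(V \right)} = \frac{317 + V}{V}$
$X{\left(c \right)} = -14$ ($X{\left(c \right)} = -18 + 4 = -14$)
$S = \frac{43}{32}$ ($S = \frac{\frac{1}{-16} \left(317 - 16\right)}{-14} = \left(- \frac{1}{16}\right) 301 \left(- \frac{1}{14}\right) = \left(- \frac{301}{16}\right) \left(- \frac{1}{14}\right) = \frac{43}{32} \approx 1.3438$)
$- S = \left(-1\right) \frac{43}{32} = - \frac{43}{32}$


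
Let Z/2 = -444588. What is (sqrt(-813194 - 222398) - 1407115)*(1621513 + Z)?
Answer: -1030482377755 + 1464674*I*sqrt(258898) ≈ -1.0305e+12 + 7.4526e+8*I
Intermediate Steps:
Z = -889176 (Z = 2*(-444588) = -889176)
(sqrt(-813194 - 222398) - 1407115)*(1621513 + Z) = (sqrt(-813194 - 222398) - 1407115)*(1621513 - 889176) = (sqrt(-1035592) - 1407115)*732337 = (2*I*sqrt(258898) - 1407115)*732337 = (-1407115 + 2*I*sqrt(258898))*732337 = -1030482377755 + 1464674*I*sqrt(258898)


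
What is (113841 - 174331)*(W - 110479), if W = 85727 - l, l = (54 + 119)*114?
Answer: 2690232260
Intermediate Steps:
l = 19722 (l = 173*114 = 19722)
W = 66005 (W = 85727 - 1*19722 = 85727 - 19722 = 66005)
(113841 - 174331)*(W - 110479) = (113841 - 174331)*(66005 - 110479) = -60490*(-44474) = 2690232260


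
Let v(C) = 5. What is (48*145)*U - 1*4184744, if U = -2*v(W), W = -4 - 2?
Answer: -4254344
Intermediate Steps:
W = -6
U = -10 (U = -2*5 = -10)
(48*145)*U - 1*4184744 = (48*145)*(-10) - 1*4184744 = 6960*(-10) - 4184744 = -69600 - 4184744 = -4254344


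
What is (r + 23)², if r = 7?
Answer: 900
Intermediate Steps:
(r + 23)² = (7 + 23)² = 30² = 900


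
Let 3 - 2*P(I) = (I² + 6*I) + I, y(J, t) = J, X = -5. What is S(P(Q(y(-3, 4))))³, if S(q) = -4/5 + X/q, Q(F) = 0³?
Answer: -238328/3375 ≈ -70.616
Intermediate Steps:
Q(F) = 0
P(I) = 3/2 - 7*I/2 - I²/2 (P(I) = 3/2 - ((I² + 6*I) + I)/2 = 3/2 - (I² + 7*I)/2 = 3/2 + (-7*I/2 - I²/2) = 3/2 - 7*I/2 - I²/2)
S(q) = -⅘ - 5/q (S(q) = -4/5 - 5/q = -4*⅕ - 5/q = -⅘ - 5/q)
S(P(Q(y(-3, 4))))³ = (-⅘ - 5/(3/2 - 7/2*0 - ½*0²))³ = (-⅘ - 5/(3/2 + 0 - ½*0))³ = (-⅘ - 5/(3/2 + 0 + 0))³ = (-⅘ - 5/3/2)³ = (-⅘ - 5*⅔)³ = (-⅘ - 10/3)³ = (-62/15)³ = -238328/3375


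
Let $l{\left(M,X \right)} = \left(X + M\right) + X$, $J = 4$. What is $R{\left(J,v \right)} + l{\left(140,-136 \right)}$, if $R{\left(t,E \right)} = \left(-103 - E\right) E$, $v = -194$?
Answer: $-17786$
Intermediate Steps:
$l{\left(M,X \right)} = M + 2 X$ ($l{\left(M,X \right)} = \left(M + X\right) + X = M + 2 X$)
$R{\left(t,E \right)} = E \left(-103 - E\right)$
$R{\left(J,v \right)} + l{\left(140,-136 \right)} = \left(-1\right) \left(-194\right) \left(103 - 194\right) + \left(140 + 2 \left(-136\right)\right) = \left(-1\right) \left(-194\right) \left(-91\right) + \left(140 - 272\right) = -17654 - 132 = -17786$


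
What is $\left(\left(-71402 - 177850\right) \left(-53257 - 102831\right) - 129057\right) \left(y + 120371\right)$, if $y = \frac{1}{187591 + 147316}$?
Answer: $\frac{1568385507253536035262}{334907} \approx 4.683 \cdot 10^{15}$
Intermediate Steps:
$y = \frac{1}{334907} \approx 2.9859 \cdot 10^{-6}$
$\left(\left(-71402 - 177850\right) \left(-53257 - 102831\right) - 129057\right) \left(y + 120371\right) = \left(\left(-71402 - 177850\right) \left(-53257 - 102831\right) - 129057\right) \left(\frac{1}{334907} + 120371\right) = \left(\left(-249252\right) \left(-156088\right) - 129057\right) \frac{40313090498}{334907} = \left(38905246176 - 129057\right) \frac{40313090498}{334907} = 38905117119 \cdot \frac{40313090498}{334907} = \frac{1568385507253536035262}{334907}$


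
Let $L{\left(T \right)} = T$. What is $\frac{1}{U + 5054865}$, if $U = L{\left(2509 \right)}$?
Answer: $\frac{1}{5057374} \approx 1.9773 \cdot 10^{-7}$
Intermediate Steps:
$U = 2509$
$\frac{1}{U + 5054865} = \frac{1}{2509 + 5054865} = \frac{1}{5057374}$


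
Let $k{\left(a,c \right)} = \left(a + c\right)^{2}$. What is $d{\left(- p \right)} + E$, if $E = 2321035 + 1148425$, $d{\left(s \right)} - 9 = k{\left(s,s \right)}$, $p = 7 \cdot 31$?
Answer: $3657825$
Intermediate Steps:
$p = 217$
$d{\left(s \right)} = 9 + 4 s^{2}$ ($d{\left(s \right)} = 9 + \left(s + s\right)^{2} = 9 + \left(2 s\right)^{2} = 9 + 4 s^{2}$)
$E = 3469460$
$d{\left(- p \right)} + E = \left(9 + 4 \left(\left(-1\right) 217\right)^{2}\right) + 3469460 = \left(9 + 4 \left(-217\right)^{2}\right) + 3469460 = \left(9 + 4 \cdot 47089\right) + 3469460 = \left(9 + 188356\right) + 3469460 = 188365 + 3469460 = 3657825$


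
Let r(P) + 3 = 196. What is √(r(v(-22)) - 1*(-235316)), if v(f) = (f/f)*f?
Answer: √235509 ≈ 485.29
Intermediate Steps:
v(f) = f (v(f) = 1*f = f)
r(P) = 193 (r(P) = -3 + 196 = 193)
√(r(v(-22)) - 1*(-235316)) = √(193 - 1*(-235316)) = √(193 + 235316) = √235509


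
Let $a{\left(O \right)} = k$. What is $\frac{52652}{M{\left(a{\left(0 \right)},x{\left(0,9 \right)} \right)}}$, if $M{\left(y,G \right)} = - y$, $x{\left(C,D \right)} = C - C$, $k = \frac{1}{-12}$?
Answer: $631824$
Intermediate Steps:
$k = - \frac{1}{12} \approx -0.083333$
$a{\left(O \right)} = - \frac{1}{12}$
$x{\left(C,D \right)} = 0$
$\frac{52652}{M{\left(a{\left(0 \right)},x{\left(0,9 \right)} \right)}} = \frac{52652}{\left(-1\right) \left(- \frac{1}{12}\right)} = 52652 \frac{1}{\frac{1}{12}} = 52652 \cdot 12 = 631824$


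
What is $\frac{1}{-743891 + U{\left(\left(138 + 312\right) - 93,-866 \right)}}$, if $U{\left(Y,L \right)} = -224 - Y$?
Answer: $- \frac{1}{744472} \approx -1.3432 \cdot 10^{-6}$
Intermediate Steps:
$\frac{1}{-743891 + U{\left(\left(138 + 312\right) - 93,-866 \right)}} = \frac{1}{-743891 - 581} = \frac{1}{-744472} = - \frac{1}{744472}$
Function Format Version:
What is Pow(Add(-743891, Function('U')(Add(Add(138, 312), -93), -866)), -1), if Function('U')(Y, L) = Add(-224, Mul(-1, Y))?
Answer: Rational(-1, 744472) ≈ -1.3432e-6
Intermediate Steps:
Pow(Add(-743891, Function('U')(Add(Add(138, 312), -93), -866)), -1) = Pow(Add(-743891, Add(-224, Mul(-1, Add(Add(138, 312), -93)))), -1) = Pow(Add(-743891, Add(-224, Mul(-1, Add(450, -93)))), -1) = Pow(Add(-743891, Add(-224, Mul(-1, 357))), -1) = Pow(Add(-743891, Add(-224, -357)), -1) = Pow(Add(-743891, -581), -1) = Pow(-744472, -1) = Rational(-1, 744472)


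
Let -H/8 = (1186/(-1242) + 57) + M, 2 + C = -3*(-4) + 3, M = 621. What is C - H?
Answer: 3371633/621 ≈ 5429.4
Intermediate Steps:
C = 13 (C = -2 + (-3*(-4) + 3) = -2 + (12 + 3) = -2 + 15 = 13)
H = -3363560/621 (H = -8*((1186/(-1242) + 57) + 621) = -8*((1186*(-1/1242) + 57) + 621) = -8*((-593/621 + 57) + 621) = -8*(34804/621 + 621) = -8*420445/621 = -3363560/621 ≈ -5416.4)
C - H = 13 - 1*(-3363560/621) = 13 + 3363560/621 = 3371633/621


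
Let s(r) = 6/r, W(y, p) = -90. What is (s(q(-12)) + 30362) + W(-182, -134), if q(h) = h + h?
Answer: 121087/4 ≈ 30272.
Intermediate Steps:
q(h) = 2*h
(s(q(-12)) + 30362) + W(-182, -134) = (6/((2*(-12))) + 30362) - 90 = (6/(-24) + 30362) - 90 = (6*(-1/24) + 30362) - 90 = (-1/4 + 30362) - 90 = 121447/4 - 90 = 121087/4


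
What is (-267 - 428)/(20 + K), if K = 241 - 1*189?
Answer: -695/72 ≈ -9.6528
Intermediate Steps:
K = 52 (K = 241 - 189 = 52)
(-267 - 428)/(20 + K) = (-267 - 428)/(20 + 52) = -695/72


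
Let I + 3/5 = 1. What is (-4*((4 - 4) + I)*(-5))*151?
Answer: 1208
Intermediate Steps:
I = ⅖ (I = -⅗ + 1 = ⅖ ≈ 0.40000)
(-4*((4 - 4) + I)*(-5))*151 = (-4*((4 - 4) + ⅖)*(-5))*151 = (-4*(0 + ⅖)*(-5))*151 = (-4*⅖*(-5))*151 = -8/5*(-5)*151 = 8*151 = 1208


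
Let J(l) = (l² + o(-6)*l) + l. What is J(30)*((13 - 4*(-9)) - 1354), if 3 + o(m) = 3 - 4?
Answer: -1057050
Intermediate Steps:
o(m) = -4 (o(m) = -3 + (3 - 4) = -3 - 1 = -4)
J(l) = l² - 3*l (J(l) = (l² - 4*l) + l = l² - 3*l)
J(30)*((13 - 4*(-9)) - 1354) = (30*(-3 + 30))*((13 - 4*(-9)) - 1354) = (30*27)*((13 + 36) - 1354) = 810*(49 - 1354) = 810*(-1305) = -1057050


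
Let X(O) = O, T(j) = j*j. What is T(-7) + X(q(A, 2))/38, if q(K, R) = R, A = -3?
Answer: 932/19 ≈ 49.053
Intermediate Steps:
T(j) = j**2
T(-7) + X(q(A, 2))/38 = (-7)**2 + 2/38 = 49 + 2*(1/38) = 49 + 1/19 = 932/19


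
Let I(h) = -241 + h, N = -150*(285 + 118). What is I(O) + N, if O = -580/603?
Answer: -36597253/603 ≈ -60692.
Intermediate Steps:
O = -580/603 (O = -580*1/603 = -580/603 ≈ -0.96186)
N = -60450 (N = -150*403 = -60450)
I(O) + N = (-241 - 580/603) - 60450 = -145903/603 - 60450 = -36597253/603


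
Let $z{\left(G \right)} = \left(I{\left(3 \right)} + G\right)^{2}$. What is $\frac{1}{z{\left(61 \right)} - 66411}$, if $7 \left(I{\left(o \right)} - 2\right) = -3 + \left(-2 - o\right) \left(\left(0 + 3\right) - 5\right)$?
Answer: $- \frac{1}{62315} \approx -1.6048 \cdot 10^{-5}$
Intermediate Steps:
$I{\left(o \right)} = \frac{15}{7} + \frac{2 o}{7}$ ($I{\left(o \right)} = 2 + \frac{-3 + \left(-2 - o\right) \left(\left(0 + 3\right) - 5\right)}{7} = 2 + \frac{-3 + \left(-2 - o\right) \left(3 - 5\right)}{7} = 2 + \frac{-3 + \left(-2 - o\right) \left(-2\right)}{7} = 2 + \frac{-3 + \left(4 + 2 o\right)}{7} = 2 + \frac{1 + 2 o}{7} = 2 + \left(\frac{1}{7} + \frac{2 o}{7}\right) = \frac{15}{7} + \frac{2 o}{7}$)
$z{\left(G \right)} = \left(3 + G\right)^{2}$ ($z{\left(G \right)} = \left(\left(\frac{15}{7} + \frac{2}{7} \cdot 3\right) + G\right)^{2} = \left(\left(\frac{15}{7} + \frac{6}{7}\right) + G\right)^{2} = \left(3 + G\right)^{2}$)
$\frac{1}{z{\left(61 \right)} - 66411} = \frac{1}{\left(3 + 61\right)^{2} - 66411} = \frac{1}{64^{2} - 66411} = \frac{1}{4096 - 66411} = \frac{1}{-62315} = - \frac{1}{62315}$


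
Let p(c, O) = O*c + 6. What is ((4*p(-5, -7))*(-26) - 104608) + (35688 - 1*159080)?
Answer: -232264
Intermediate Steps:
p(c, O) = 6 + O*c
((4*p(-5, -7))*(-26) - 104608) + (35688 - 1*159080) = ((4*(6 - 7*(-5)))*(-26) - 104608) + (35688 - 1*159080) = ((4*(6 + 35))*(-26) - 104608) + (35688 - 159080) = ((4*41)*(-26) - 104608) - 123392 = (164*(-26) - 104608) - 123392 = (-4264 - 104608) - 123392 = -108872 - 123392 = -232264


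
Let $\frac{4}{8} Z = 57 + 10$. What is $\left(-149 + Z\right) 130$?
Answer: $-1950$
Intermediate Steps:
$Z = 134$ ($Z = 2 \left(57 + 10\right) = 2 \cdot 67 = 134$)
$\left(-149 + Z\right) 130 = \left(-149 + 134\right) 130 = \left(-15\right) 130 = -1950$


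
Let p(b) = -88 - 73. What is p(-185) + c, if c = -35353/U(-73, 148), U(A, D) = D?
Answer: -59181/148 ≈ -399.87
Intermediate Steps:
c = -35353/148 ≈ -238.87
p(b) = -161
p(-185) + c = -161 - 35353/148 = -59181/148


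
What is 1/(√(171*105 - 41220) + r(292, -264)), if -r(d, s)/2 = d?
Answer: -584/364321 - 3*I*√2585/364321 ≈ -0.001603 - 0.00041867*I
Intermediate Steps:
r(d, s) = -2*d
1/(√(171*105 - 41220) + r(292, -264)) = 1/(√(171*105 - 41220) - 2*292) = 1/(√(17955 - 41220) - 584) = 1/(√(-23265) - 584) = 1/(3*I*√2585 - 584) = 1/(-584 + 3*I*√2585)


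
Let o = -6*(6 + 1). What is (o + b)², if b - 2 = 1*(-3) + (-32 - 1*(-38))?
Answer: 1369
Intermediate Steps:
o = -42 (o = -6*7 = -42)
b = 5 (b = 2 + (1*(-3) + (-32 - 1*(-38))) = 2 + (-3 + (-32 + 38)) = 2 + (-3 + 6) = 2 + 3 = 5)
(o + b)² = (-42 + 5)² = (-37)² = 1369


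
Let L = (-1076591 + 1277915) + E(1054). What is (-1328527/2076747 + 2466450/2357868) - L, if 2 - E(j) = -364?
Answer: -164602080737846921/816115882566 ≈ -2.0169e+5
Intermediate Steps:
E(j) = 366 (E(j) = 2 - 1*(-364) = 2 + 364 = 366)
L = 201690 (L = (-1076591 + 1277915) + 366 = 201324 + 366 = 201690)
(-1328527/2076747 + 2466450/2357868) - L = (-1328527/2076747 + 2466450/2357868) - 1*201690 = (-1328527*1/2076747 + 2466450*(1/2357868)) - 201690 = (-1328527/2076747 + 411075/392978) - 201690 = 331616889619/816115882566 - 201690 = -164602080737846921/816115882566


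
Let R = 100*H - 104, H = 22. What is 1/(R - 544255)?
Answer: -1/542159 ≈ -1.8445e-6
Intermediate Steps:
R = 2096 (R = 100*22 - 104 = 2200 - 104 = 2096)
1/(R - 544255) = 1/(2096 - 544255) = 1/(-542159) = -1/542159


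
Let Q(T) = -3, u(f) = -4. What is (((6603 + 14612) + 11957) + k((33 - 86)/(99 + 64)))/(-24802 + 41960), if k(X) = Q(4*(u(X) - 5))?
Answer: 33169/17158 ≈ 1.9332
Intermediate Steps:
k(X) = -3
(((6603 + 14612) + 11957) + k((33 - 86)/(99 + 64)))/(-24802 + 41960) = (((6603 + 14612) + 11957) - 3)/(-24802 + 41960) = ((21215 + 11957) - 3)/17158 = (33172 - 3)*(1/17158) = 33169*(1/17158) = 33169/17158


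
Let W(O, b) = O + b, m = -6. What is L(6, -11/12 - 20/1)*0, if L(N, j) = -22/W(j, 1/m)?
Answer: 0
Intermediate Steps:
L(N, j) = -22/(-⅙ + j) (L(N, j) = -22/(j + 1/(-6)) = -22/(j - ⅙) = -22/(-⅙ + j))
L(6, -11/12 - 20/1)*0 = -132/(-1 + 6*(-11/12 - 20/1))*0 = -132/(-1 + 6*(-11*1/12 - 20*1))*0 = -132/(-1 + 6*(-11/12 - 20))*0 = -132/(-1 + 6*(-251/12))*0 = -132/(-1 - 251/2)*0 = -132/(-253/2)*0 = -132*(-2/253)*0 = (24/23)*0 = 0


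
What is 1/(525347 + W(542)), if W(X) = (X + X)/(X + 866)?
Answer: 352/184922415 ≈ 1.9035e-6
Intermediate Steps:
W(X) = 2*X/(866 + X) (W(X) = (2*X)/(866 + X) = 2*X/(866 + X))
1/(525347 + W(542)) = 1/(525347 + 2*542/(866 + 542)) = 1/(525347 + 2*542/1408) = 1/(525347 + 2*542*(1/1408)) = 1/(525347 + 271/352) = 1/(184922415/352) = 352/184922415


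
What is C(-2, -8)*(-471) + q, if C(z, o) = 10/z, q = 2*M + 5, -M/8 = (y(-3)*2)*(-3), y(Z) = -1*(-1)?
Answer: 2456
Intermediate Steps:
y(Z) = 1
M = 48 (M = -8*1*2*(-3) = -16*(-3) = -8*(-6) = 48)
q = 101 (q = 2*48 + 5 = 96 + 5 = 101)
C(-2, -8)*(-471) + q = (10/(-2))*(-471) + 101 = (10*(-½))*(-471) + 101 = -5*(-471) + 101 = 2355 + 101 = 2456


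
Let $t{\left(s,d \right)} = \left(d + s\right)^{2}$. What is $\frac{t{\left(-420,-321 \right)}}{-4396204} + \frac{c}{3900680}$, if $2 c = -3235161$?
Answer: $- \frac{4626501569751}{8574092509360} \approx -0.53959$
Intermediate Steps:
$c = - \frac{3235161}{2}$ ($c = \frac{1}{2} \left(-3235161\right) = - \frac{3235161}{2} \approx -1.6176 \cdot 10^{6}$)
$\frac{t{\left(-420,-321 \right)}}{-4396204} + \frac{c}{3900680} = \frac{\left(-321 - 420\right)^{2}}{-4396204} - \frac{3235161}{2 \cdot 3900680} = \left(-741\right)^{2} \left(- \frac{1}{4396204}\right) - \frac{3235161}{7801360} = 549081 \left(- \frac{1}{4396204}\right) - \frac{3235161}{7801360} = - \frac{549081}{4396204} - \frac{3235161}{7801360} = - \frac{4626501569751}{8574092509360}$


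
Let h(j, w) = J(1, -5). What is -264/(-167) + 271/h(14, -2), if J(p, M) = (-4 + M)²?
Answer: 66641/13527 ≈ 4.9265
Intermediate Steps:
h(j, w) = 81 (h(j, w) = (-4 - 5)² = (-9)² = 81)
-264/(-167) + 271/h(14, -2) = -264/(-167) + 271/81 = -264*(-1/167) + 271*(1/81) = 264/167 + 271/81 = 66641/13527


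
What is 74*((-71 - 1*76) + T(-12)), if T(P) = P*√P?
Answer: -10878 - 1776*I*√3 ≈ -10878.0 - 3076.1*I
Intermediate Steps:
T(P) = P^(3/2)
74*((-71 - 1*76) + T(-12)) = 74*((-71 - 1*76) + (-12)^(3/2)) = 74*((-71 - 76) - 24*I*√3) = 74*(-147 - 24*I*√3) = -10878 - 1776*I*√3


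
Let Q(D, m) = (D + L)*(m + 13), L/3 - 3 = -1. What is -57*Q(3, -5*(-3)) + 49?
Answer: -14315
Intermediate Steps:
L = 6 (L = 9 + 3*(-1) = 9 - 3 = 6)
Q(D, m) = (6 + D)*(13 + m) (Q(D, m) = (D + 6)*(m + 13) = (6 + D)*(13 + m))
-57*Q(3, -5*(-3)) + 49 = -57*(78 + 6*(-5*(-3)) + 13*3 + 3*(-5*(-3))) + 49 = -57*(78 + 6*15 + 39 + 3*15) + 49 = -57*(78 + 90 + 39 + 45) + 49 = -57*252 + 49 = -14364 + 49 = -14315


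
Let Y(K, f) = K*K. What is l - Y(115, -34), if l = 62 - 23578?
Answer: -36741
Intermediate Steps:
Y(K, f) = K²
l = -23516
l - Y(115, -34) = -23516 - 1*115² = -23516 - 1*13225 = -23516 - 13225 = -36741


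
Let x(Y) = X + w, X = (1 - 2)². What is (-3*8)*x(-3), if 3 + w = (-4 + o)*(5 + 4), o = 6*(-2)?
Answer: 3504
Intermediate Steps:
o = -12
X = 1 (X = (-1)² = 1)
w = -147 (w = -3 + (-4 - 12)*(5 + 4) = -3 - 16*9 = -3 - 144 = -147)
x(Y) = -146 (x(Y) = 1 - 147 = -146)
(-3*8)*x(-3) = -3*8*(-146) = -24*(-146) = 3504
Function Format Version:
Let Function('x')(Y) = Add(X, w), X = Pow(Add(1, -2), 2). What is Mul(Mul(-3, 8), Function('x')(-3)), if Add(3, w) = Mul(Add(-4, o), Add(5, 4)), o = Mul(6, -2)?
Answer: 3504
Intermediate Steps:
o = -12
X = 1 (X = Pow(-1, 2) = 1)
w = -147 (w = Add(-3, Mul(Add(-4, -12), Add(5, 4))) = Add(-3, Mul(-16, 9)) = Add(-3, -144) = -147)
Function('x')(Y) = -146 (Function('x')(Y) = Add(1, -147) = -146)
Mul(Mul(-3, 8), Function('x')(-3)) = Mul(Mul(-3, 8), -146) = Mul(-24, -146) = 3504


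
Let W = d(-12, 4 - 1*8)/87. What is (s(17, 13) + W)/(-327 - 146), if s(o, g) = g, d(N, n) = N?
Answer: -373/13717 ≈ -0.027193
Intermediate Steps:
W = -4/29 (W = -12/87 = -12*1/87 = -4/29 ≈ -0.13793)
(s(17, 13) + W)/(-327 - 146) = (13 - 4/29)/(-327 - 146) = (373/29)/(-473) = (373/29)*(-1/473) = -373/13717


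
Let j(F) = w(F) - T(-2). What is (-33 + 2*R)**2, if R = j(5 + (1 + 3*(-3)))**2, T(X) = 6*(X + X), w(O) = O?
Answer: 720801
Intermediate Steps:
T(X) = 12*X (T(X) = 6*(2*X) = 12*X)
j(F) = 24 + F (j(F) = F - 12*(-2) = F - 1*(-24) = F + 24 = 24 + F)
R = 441 (R = (24 + (5 + (1 + 3*(-3))))**2 = (24 + (5 + (1 - 9)))**2 = (24 + (5 - 8))**2 = (24 - 3)**2 = 21**2 = 441)
(-33 + 2*R)**2 = (-33 + 2*441)**2 = (-33 + 882)**2 = 849**2 = 720801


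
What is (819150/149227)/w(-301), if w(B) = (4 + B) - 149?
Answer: -409575/33277621 ≈ -0.012308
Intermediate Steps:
w(B) = -145 + B
(819150/149227)/w(-301) = (819150/149227)/(-145 - 301) = (819150*(1/149227))/(-446) = (819150/149227)*(-1/446) = -409575/33277621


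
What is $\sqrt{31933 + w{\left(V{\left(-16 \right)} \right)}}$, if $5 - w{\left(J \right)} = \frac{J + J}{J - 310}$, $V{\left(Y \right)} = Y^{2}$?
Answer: $\frac{\sqrt{2587746}}{9} \approx 178.74$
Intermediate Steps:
$w{\left(J \right)} = 5 - \frac{2 J}{-310 + J}$ ($w{\left(J \right)} = 5 - \frac{J + J}{J - 310} = 5 - \frac{2 J}{-310 + J}$)
$\sqrt{31933 + w{\left(V{\left(-16 \right)} \right)}} = \sqrt{31933 + \frac{-1550 + 3 \left(-16\right)^{2}}{-310 + \left(-16\right)^{2}}} = \sqrt{31933 + \frac{-1550 + 3 \cdot 256}{-310 + 256}} = \sqrt{31933 + \frac{-1550 + 768}{-54}} = \sqrt{31933 - - \frac{391}{27}} = \sqrt{31933 + \frac{391}{27}} = \sqrt{\frac{862582}{27}} = \frac{\sqrt{2587746}}{9}$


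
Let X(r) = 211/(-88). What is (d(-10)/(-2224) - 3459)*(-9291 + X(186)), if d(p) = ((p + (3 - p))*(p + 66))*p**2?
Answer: 394066902969/12232 ≈ 3.2216e+7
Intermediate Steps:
d(p) = p**2*(198 + 3*p) (d(p) = (3*(66 + p))*p**2 = (198 + 3*p)*p**2 = p**2*(198 + 3*p))
X(r) = -211/88 (X(r) = 211*(-1/88) = -211/88)
(d(-10)/(-2224) - 3459)*(-9291 + X(186)) = ((3*(-10)**2*(66 - 10))/(-2224) - 3459)*(-9291 - 211/88) = ((3*100*56)*(-1/2224) - 3459)*(-817819/88) = (16800*(-1/2224) - 3459)*(-817819/88) = (-1050/139 - 3459)*(-817819/88) = -481851/139*(-817819/88) = 394066902969/12232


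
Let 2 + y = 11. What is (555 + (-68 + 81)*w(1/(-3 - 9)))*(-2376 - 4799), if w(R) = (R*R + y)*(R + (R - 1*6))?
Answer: 1035617975/864 ≈ 1.1986e+6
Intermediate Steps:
y = 9 (y = -2 + 11 = 9)
w(R) = (-6 + 2*R)*(9 + R**2) (w(R) = (R*R + 9)*(R + (R - 1*6)) = (R**2 + 9)*(R + (R - 6)) = (9 + R**2)*(R + (-6 + R)) = (9 + R**2)*(-6 + 2*R) = (-6 + 2*R)*(9 + R**2))
(555 + (-68 + 81)*w(1/(-3 - 9)))*(-2376 - 4799) = (555 + (-68 + 81)*(-54 - 6/(-3 - 9)**2 + 2*(1/(-3 - 9))**3 + 18/(-3 - 9)))*(-2376 - 4799) = (555 + 13*(-54 - 6*(1/(-12))**2 + 2*(1/(-12))**3 + 18/(-12)))*(-7175) = (555 + 13*(-54 - 6*(-1/12)**2 + 2*(-1/12)**3 + 18*(-1/12)))*(-7175) = (555 + 13*(-54 - 6*1/144 + 2*(-1/1728) - 3/2))*(-7175) = (555 + 13*(-54 - 1/24 - 1/864 - 3/2))*(-7175) = (555 + 13*(-47989/864))*(-7175) = (555 - 623857/864)*(-7175) = -144337/864*(-7175) = 1035617975/864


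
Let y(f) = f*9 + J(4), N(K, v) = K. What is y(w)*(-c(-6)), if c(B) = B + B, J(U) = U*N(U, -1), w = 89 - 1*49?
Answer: 4512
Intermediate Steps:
w = 40 (w = 89 - 49 = 40)
J(U) = U² (J(U) = U*U = U²)
c(B) = 2*B
y(f) = 16 + 9*f (y(f) = f*9 + 4² = 9*f + 16 = 16 + 9*f)
y(w)*(-c(-6)) = (16 + 9*40)*(-2*(-6)) = (16 + 360)*(-1*(-12)) = 376*12 = 4512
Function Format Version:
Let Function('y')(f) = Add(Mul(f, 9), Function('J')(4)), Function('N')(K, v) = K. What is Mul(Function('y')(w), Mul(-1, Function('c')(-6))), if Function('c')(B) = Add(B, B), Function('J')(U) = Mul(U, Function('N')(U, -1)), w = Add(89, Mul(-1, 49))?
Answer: 4512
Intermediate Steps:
w = 40 (w = Add(89, -49) = 40)
Function('J')(U) = Pow(U, 2) (Function('J')(U) = Mul(U, U) = Pow(U, 2))
Function('c')(B) = Mul(2, B)
Function('y')(f) = Add(16, Mul(9, f)) (Function('y')(f) = Add(Mul(f, 9), Pow(4, 2)) = Add(Mul(9, f), 16) = Add(16, Mul(9, f)))
Mul(Function('y')(w), Mul(-1, Function('c')(-6))) = Mul(Add(16, Mul(9, 40)), Mul(-1, Mul(2, -6))) = Mul(Add(16, 360), Mul(-1, -12)) = Mul(376, 12) = 4512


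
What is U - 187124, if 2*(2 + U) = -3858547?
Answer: -4232799/2 ≈ -2.1164e+6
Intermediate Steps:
U = -3858551/2 (U = -2 + (1/2)*(-3858547) = -2 - 3858547/2 = -3858551/2 ≈ -1.9293e+6)
U - 187124 = -3858551/2 - 187124 = -4232799/2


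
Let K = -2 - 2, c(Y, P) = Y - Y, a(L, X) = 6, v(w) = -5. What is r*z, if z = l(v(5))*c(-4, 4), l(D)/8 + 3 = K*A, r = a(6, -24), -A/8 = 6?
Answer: 0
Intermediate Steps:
A = -48 (A = -8*6 = -48)
c(Y, P) = 0
r = 6
K = -4
l(D) = 1512 (l(D) = -24 + 8*(-4*(-48)) = -24 + 8*192 = -24 + 1536 = 1512)
z = 0 (z = 1512*0 = 0)
r*z = 6*0 = 0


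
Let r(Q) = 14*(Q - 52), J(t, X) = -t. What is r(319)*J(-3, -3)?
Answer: 11214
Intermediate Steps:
r(Q) = -728 + 14*Q (r(Q) = 14*(-52 + Q) = -728 + 14*Q)
r(319)*J(-3, -3) = (-728 + 14*319)*(-1*(-3)) = (-728 + 4466)*3 = 3738*3 = 11214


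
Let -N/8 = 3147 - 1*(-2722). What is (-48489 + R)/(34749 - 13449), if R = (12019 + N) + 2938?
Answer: -6707/1775 ≈ -3.7786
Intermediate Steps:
N = -46952 (N = -8*(3147 - 1*(-2722)) = -8*(3147 + 2722) = -8*5869 = -46952)
R = -31995 (R = (12019 - 46952) + 2938 = -34933 + 2938 = -31995)
(-48489 + R)/(34749 - 13449) = (-48489 - 31995)/(34749 - 13449) = -80484/21300 = -80484*1/21300 = -6707/1775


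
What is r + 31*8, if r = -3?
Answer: 245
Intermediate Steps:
r + 31*8 = -3 + 31*8 = -3 + 248 = 245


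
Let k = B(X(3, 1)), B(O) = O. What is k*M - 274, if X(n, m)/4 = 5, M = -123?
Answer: -2734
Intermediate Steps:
X(n, m) = 20 (X(n, m) = 4*5 = 20)
k = 20
k*M - 274 = 20*(-123) - 274 = -2460 - 274 = -2734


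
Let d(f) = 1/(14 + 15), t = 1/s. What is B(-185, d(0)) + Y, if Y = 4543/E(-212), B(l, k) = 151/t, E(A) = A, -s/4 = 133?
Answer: -17034927/212 ≈ -80353.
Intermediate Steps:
s = -532 (s = -4*133 = -532)
t = -1/532 (t = 1/(-532) = -1/532 ≈ -0.0018797)
d(f) = 1/29
B(l, k) = -80332 (B(l, k) = 151/(-1/532) = 151*(-532) = -80332)
Y = -4543/212 (Y = 4543/(-212) = 4543*(-1/212) = -4543/212 ≈ -21.429)
B(-185, d(0)) + Y = -80332 - 4543/212 = -17034927/212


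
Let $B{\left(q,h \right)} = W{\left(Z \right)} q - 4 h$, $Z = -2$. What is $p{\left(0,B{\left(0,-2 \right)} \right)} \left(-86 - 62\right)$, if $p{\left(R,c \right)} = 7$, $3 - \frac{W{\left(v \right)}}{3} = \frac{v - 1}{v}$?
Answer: $-1036$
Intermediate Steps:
$W{\left(v \right)} = 9 - \frac{3 \left(-1 + v\right)}{v}$ ($W{\left(v \right)} = 9 - 3 \frac{v - 1}{v} = 9 - 3 \frac{-1 + v}{v} = 9 - \frac{3 \left(-1 + v\right)}{v}$)
$B{\left(q,h \right)} = - 4 h + \frac{9 q}{2}$ ($B{\left(q,h \right)} = \left(6 + \frac{3}{-2}\right) q - 4 h = \left(6 + 3 \left(- \frac{1}{2}\right)\right) q - 4 h = \left(6 - \frac{3}{2}\right) q - 4 h = \frac{9 q}{2} - 4 h = - 4 h + \frac{9 q}{2}$)
$p{\left(0,B{\left(0,-2 \right)} \right)} \left(-86 - 62\right) = 7 \left(-86 - 62\right) = 7 \left(-148\right) = -1036$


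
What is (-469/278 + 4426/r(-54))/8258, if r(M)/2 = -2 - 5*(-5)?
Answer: 604427/52801652 ≈ 0.011447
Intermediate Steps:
r(M) = 46 (r(M) = 2*(-2 - 5*(-5)) = 2*(-2 + 25) = 2*23 = 46)
(-469/278 + 4426/r(-54))/8258 = (-469/278 + 4426/46)/8258 = (-469*1/278 + 4426*(1/46))*(1/8258) = (-469/278 + 2213/23)*(1/8258) = (604427/6394)*(1/8258) = 604427/52801652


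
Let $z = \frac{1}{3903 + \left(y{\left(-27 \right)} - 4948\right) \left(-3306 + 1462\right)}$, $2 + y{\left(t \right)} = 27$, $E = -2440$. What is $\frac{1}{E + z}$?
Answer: $- \frac{9081915}{22159872599} \approx -0.00040984$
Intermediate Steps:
$y{\left(t \right)} = 25$ ($y{\left(t \right)} = -2 + 27 = 25$)
$z = \frac{1}{9081915}$ ($z = \frac{1}{3903 + \left(25 - 4948\right) \left(-3306 + 1462\right)} = \frac{1}{3903 - -9078012} = \frac{1}{3903 + 9078012} = \frac{1}{9081915} \approx 1.1011 \cdot 10^{-7}$)
$\frac{1}{E + z} = \frac{1}{-2440 + \frac{1}{9081915}} = \frac{1}{- \frac{22159872599}{9081915}} = - \frac{9081915}{22159872599}$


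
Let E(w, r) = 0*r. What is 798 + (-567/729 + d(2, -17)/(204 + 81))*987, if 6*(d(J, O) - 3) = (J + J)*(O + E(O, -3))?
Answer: 28/19 ≈ 1.4737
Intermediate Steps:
E(w, r) = 0
d(J, O) = 3 + J*O/3 (d(J, O) = 3 + ((J + J)*(O + 0))/6 = 3 + ((2*J)*O)/6 = 3 + (2*J*O)/6 = 3 + J*O/3)
798 + (-567/729 + d(2, -17)/(204 + 81))*987 = 798 + (-567/729 + (3 + (1/3)*2*(-17))/(204 + 81))*987 = 798 + (-567*1/729 + (3 - 34/3)/285)*987 = 798 + (-7/9 - 25/3*1/285)*987 = 798 + (-7/9 - 5/171)*987 = 798 - 46/57*987 = 798 - 15134/19 = 28/19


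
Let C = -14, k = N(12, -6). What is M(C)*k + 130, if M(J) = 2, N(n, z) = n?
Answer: 154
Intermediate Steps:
k = 12
M(C)*k + 130 = 2*12 + 130 = 24 + 130 = 154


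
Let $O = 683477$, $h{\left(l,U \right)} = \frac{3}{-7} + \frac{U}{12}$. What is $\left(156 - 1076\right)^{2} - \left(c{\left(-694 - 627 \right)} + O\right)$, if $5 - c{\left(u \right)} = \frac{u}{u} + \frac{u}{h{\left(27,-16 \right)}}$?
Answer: $\frac{6055744}{37} \approx 1.6367 \cdot 10^{5}$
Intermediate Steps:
$h{\left(l,U \right)} = - \frac{3}{7} + \frac{U}{12}$ ($h{\left(l,U \right)} = 3 \left(- \frac{1}{7}\right) + U \frac{1}{12} = - \frac{3}{7} + \frac{U}{12}$)
$c{\left(u \right)} = 4 + \frac{21 u}{37}$ ($c{\left(u \right)} = 5 - \left(\frac{u}{u} + \frac{u}{- \frac{3}{7} + \frac{1}{12} \left(-16\right)}\right) = 5 - \left(1 + \frac{u}{- \frac{3}{7} - \frac{4}{3}}\right) = 5 - \left(1 + \frac{u}{- \frac{37}{21}}\right) = 5 - \left(1 + u \left(- \frac{21}{37}\right)\right) = 5 - \left(1 - \frac{21 u}{37}\right) = 5 + \left(-1 + \frac{21 u}{37}\right) = 4 + \frac{21 u}{37}$)
$\left(156 - 1076\right)^{2} - \left(c{\left(-694 - 627 \right)} + O\right) = \left(156 - 1076\right)^{2} - \left(\left(4 + \frac{21 \left(-694 - 627\right)}{37}\right) + 683477\right) = \left(-920\right)^{2} - \left(\left(4 + \frac{21}{37} \left(-1321\right)\right) + 683477\right) = 846400 - \left(\left(4 - \frac{27741}{37}\right) + 683477\right) = 846400 - \left(- \frac{27593}{37} + 683477\right) = 846400 - \frac{25261056}{37} = \frac{6055744}{37}$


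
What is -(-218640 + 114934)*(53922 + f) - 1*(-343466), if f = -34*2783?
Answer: -4220490734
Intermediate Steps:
f = -94622
-(-218640 + 114934)*(53922 + f) - 1*(-343466) = -(-218640 + 114934)*(53922 - 94622) - 1*(-343466) = -(-103706)*(-40700) + 343466 = -1*4220834200 + 343466 = -4220834200 + 343466 = -4220490734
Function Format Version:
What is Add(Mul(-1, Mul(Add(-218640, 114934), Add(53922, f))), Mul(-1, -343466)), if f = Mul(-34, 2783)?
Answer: -4220490734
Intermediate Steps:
f = -94622
Add(Mul(-1, Mul(Add(-218640, 114934), Add(53922, f))), Mul(-1, -343466)) = Add(Mul(-1, Mul(Add(-218640, 114934), Add(53922, -94622))), Mul(-1, -343466)) = Add(Mul(-1, Mul(-103706, -40700)), 343466) = Add(Mul(-1, 4220834200), 343466) = Add(-4220834200, 343466) = -4220490734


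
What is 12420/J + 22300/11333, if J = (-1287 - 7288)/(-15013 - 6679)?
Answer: 87241923932/2776585 ≈ 31421.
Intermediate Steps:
J = 8575/21692 (J = -8575/(-21692) = -8575*(-1/21692) = 8575/21692 ≈ 0.39531)
12420/J + 22300/11333 = 12420/(8575/21692) + 22300/11333 = 12420*(21692/8575) + 22300*(1/11333) = 53882928/1715 + 22300/11333 = 87241923932/2776585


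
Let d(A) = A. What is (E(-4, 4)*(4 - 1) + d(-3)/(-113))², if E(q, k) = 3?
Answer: 1040400/12769 ≈ 81.479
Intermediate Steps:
(E(-4, 4)*(4 - 1) + d(-3)/(-113))² = (3*(4 - 1) - 3/(-113))² = (3*3 - 3*(-1/113))² = (9 + 3/113)² = (1020/113)² = 1040400/12769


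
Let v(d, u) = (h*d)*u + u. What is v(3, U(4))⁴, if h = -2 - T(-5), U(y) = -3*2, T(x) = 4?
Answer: 108243216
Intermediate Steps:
U(y) = -6
h = -6 (h = -2 - 1*4 = -2 - 4 = -6)
v(d, u) = u - 6*d*u (v(d, u) = (-6*d)*u + u = -6*d*u + u = u - 6*d*u)
v(3, U(4))⁴ = (-6*(1 - 6*3))⁴ = (-6*(1 - 18))⁴ = (-6*(-17))⁴ = 102⁴ = 108243216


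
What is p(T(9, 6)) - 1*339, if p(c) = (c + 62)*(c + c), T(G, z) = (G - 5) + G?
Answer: 1611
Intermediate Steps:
T(G, z) = -5 + 2*G (T(G, z) = (-5 + G) + G = -5 + 2*G)
p(c) = 2*c*(62 + c) (p(c) = (62 + c)*(2*c) = 2*c*(62 + c))
p(T(9, 6)) - 1*339 = 2*(-5 + 2*9)*(62 + (-5 + 2*9)) - 1*339 = 2*(-5 + 18)*(62 + (-5 + 18)) - 339 = 2*13*(62 + 13) - 339 = 2*13*75 - 339 = 1950 - 339 = 1611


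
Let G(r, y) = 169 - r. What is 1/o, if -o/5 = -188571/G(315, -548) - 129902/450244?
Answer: -8216953/53052497270 ≈ -0.00015488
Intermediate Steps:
o = -53052497270/8216953 (o = -5*(-188571/(169 - 1*315) - 129902/450244) = -5*(-188571/(169 - 315) - 129902*1/450244) = -5*(-188571/(-146) - 64951/225122) = -5*(-188571*(-1/146) - 64951/225122) = -5*(188571/146 - 64951/225122) = -5*10610499454/8216953 = -53052497270/8216953 ≈ -6456.5)
1/o = 1/(-53052497270/8216953) = -8216953/53052497270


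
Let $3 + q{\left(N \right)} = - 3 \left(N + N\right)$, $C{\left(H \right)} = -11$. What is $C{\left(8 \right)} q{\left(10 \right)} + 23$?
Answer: $716$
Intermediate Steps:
$q{\left(N \right)} = -3 - 6 N$ ($q{\left(N \right)} = -3 - 3 \left(N + N\right) = -3 - 3 \cdot 2 N = -3 - 6 N$)
$C{\left(8 \right)} q{\left(10 \right)} + 23 = - 11 \left(-3 - 60\right) + 23 = \left(-11\right) \left(-63\right) + 23 = 693 + 23 = 716$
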